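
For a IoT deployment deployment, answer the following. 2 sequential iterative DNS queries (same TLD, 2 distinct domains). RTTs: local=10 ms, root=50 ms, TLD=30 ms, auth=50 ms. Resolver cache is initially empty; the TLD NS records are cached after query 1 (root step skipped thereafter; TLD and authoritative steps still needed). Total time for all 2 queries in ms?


Lookup 1 (cold cache): local + root + TLD + auth = 10 + 50 + 30 + 50 = 140 ms
Lookups 2..2 (TLD NS cached -> skip root; new domain -> still ask TLD and auth): local + TLD + auth = 10 + 30 + 50 = 90 ms each
Remaining 1 lookups: 1 * 90 = 90 ms
Total = 140 + 90 = 230 ms

230


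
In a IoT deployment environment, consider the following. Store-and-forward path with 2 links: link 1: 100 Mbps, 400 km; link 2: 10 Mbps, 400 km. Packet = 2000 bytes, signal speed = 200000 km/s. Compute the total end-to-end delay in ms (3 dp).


Packet = 2000 bytes = 16000 bits. Store-and-forward: sum (t_trans + t_prop) per link.
Link 1: t_trans = 16000/(100*10^6) s = 0.1600 ms; t_prop = 400/200000 s = 2.0000 ms; subtotal = 2.1600 ms
Link 2: t_trans = 16000/(10*10^6) s = 1.6000 ms; t_prop = 400/200000 s = 2.0000 ms; subtotal = 3.6000 ms
End-to-end = 2.1600 + 3.6000 = 5.7600 ms -> 5.760 ms (3 dp)

5.760


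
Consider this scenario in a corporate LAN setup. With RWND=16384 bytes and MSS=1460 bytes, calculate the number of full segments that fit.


Given: RWND = 16384 bytes, MSS = 1460 bytes
Full segments = floor(RWND / MSS)
Full segments = floor(16384 / 1460)
Full segments = floor(11.2219) = 11

11


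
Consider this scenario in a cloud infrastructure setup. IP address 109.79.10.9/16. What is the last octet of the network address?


Given: IP = 109.79.10.9, prefix = /16
Subnet mask = 255.255.0.0
Last octet of IP: 9
Last octet of mask: 0
Network last octet = 9 AND 0 = 0

0


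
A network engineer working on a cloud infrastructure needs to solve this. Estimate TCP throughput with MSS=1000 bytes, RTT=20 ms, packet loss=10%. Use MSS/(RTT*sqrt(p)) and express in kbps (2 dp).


Given: MSS = 1000 bytes, RTT = 20 ms, loss = 10%
RTT in seconds = 20 / 1000 = 0.02
Loss rate = 10% = 0.1
sqrt(loss) = sqrt(0.1) = 0.316227766017
Throughput (bytes/s) = 1000 / (0.02 * 0.316227766017) = 158113.8830
Throughput (kbps) = 158113.8830 * 8 / 1000 = 1264.911064 -> 1264.91 kbps (2 dp)

1264.91


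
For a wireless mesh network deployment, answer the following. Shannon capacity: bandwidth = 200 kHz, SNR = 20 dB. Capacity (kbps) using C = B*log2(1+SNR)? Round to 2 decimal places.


Given: B = 200 kHz, SNR = 20 dB
SNR linear = 10^(20/10) = 100
1 + SNR = 101
log2(101) = 6.6582114828
C = 200 * 1000 * 6.6582114828 = 1331642.2966 bps
C = 1331.642297 kbps -> 1331.64 kbps (2 dp)

1331.64


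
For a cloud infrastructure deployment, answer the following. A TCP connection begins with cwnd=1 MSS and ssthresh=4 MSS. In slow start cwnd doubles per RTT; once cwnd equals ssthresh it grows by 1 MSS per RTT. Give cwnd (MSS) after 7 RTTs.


RTT 0: cwnd = 1 MSS (initial)
RTT 1: cwnd = 2 MSS (slow start, doubled)
RTT 2: cwnd = 4 MSS (slow start, doubled)
RTT 3: cwnd = 5 MSS (congestion avoidance, +1)
RTT 4: cwnd = 6 MSS (congestion avoidance, +1)
RTT 5: cwnd = 7 MSS (congestion avoidance, +1)
RTT 6: cwnd = 8 MSS (congestion avoidance, +1)
RTT 7: cwnd = 9 MSS (congestion avoidance, +1)

9


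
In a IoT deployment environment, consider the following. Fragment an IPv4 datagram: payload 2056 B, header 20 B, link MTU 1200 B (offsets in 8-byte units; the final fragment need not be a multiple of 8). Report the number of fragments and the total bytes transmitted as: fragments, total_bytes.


Max data per non-final fragment = floor((MTU - header)/8)*8 = floor((1200 - 20)/8)*8 = floor(1180/8)*8 = 1176 B
Final fragment needs no 8-byte alignment: it can carry up to MTU - header = 1180 B
Non-final fragments needed = ceil((payload - 1180) / 1176) = ceil(876/1176) = ceil(0.7449) = 1
Number of fragments = 1 + 1 = 2
Fragment sizes (data): 1 * 1176 B + 880 B (last, 880 <= 1180 OK)
Total bytes sent = payload + n_frags * header = 2056 + 2*20 = 2056 + 40 = 2096 B

2, 2096


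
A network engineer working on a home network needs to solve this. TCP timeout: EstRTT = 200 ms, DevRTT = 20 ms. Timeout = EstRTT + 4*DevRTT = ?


Given: EstRTT = 200 ms, DevRTT = 20 ms
Timeout = EstRTT + 4 * DevRTT
4 * DevRTT = 4 * 20 = 80
Timeout = 200 + 80 = 280 ms

280


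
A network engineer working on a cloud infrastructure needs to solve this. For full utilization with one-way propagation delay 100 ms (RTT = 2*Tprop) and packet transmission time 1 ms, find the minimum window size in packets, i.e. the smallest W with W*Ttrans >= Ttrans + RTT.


Given: Ttrans = 1 ms, RTT = 200 ms (= 2 * Tprop, Tprop = 100 ms)
Time until first ACK returns = Ttrans + RTT = 1 + 200 = 201 ms
Need W * Ttrans >= Ttrans + RTT  ->  W >= (Ttrans + RTT) / Ttrans
(Ttrans + RTT) / Ttrans = 201 / 1 = 201
W_min = ceil(201) = 201

201


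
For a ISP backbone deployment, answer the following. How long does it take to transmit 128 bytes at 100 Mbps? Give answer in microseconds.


Given: packet = 128 bytes, bandwidth = 100 Mbps
Packet in bits = 128 * 8 = 1024 bits
Bandwidth = 100 * 10^6 = 100000000 bps
Time = 1024 / 100000000 seconds
Time in us = 1024 * 10^6 / 100000000 = 10.24

10.24


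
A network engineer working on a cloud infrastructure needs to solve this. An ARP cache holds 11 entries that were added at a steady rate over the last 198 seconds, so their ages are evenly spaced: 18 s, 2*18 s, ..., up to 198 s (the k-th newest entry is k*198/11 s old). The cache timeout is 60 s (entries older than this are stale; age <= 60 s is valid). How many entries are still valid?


Ages are k * 198/11 s for k = 1..11 (spacing = 18.0000 s).
Entry k is valid iff k * 198/11 <= 60 iff k <= 11 * 60 / 198 = 3.3333
n_valid = floor(3.3333) = 3
(n_stale = 11 - 3 = 8)

3


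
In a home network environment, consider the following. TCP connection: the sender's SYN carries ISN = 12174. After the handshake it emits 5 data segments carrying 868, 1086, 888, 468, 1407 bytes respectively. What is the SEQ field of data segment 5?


The SYN occupies sequence number ISN = 12174, so the first data byte is ISN + 1 = 12175.
SEQ of data segment i = (ISN + 1) + sum of payload sizes of segments 1..i-1.
Segment 1: SEQ = 12175, payload = 868 bytes
Segment 2: SEQ = 13043, payload = 1086 bytes
Segment 3: SEQ = 14129, payload = 888 bytes
Segment 4: SEQ = 15017, payload = 468 bytes
Segment 5: SEQ = 15485, payload = 1407 bytes
SEQ of segment 5 = 12175 + 868 + 1086 + 888 + 468 = 15485

15485


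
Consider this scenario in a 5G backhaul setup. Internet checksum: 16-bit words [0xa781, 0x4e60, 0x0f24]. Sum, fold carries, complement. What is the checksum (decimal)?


Given words: [0xa781, 0x4e60, 0x0f24]
Step 1: Sum all words
Raw sum = 42881 + 20064 + 3876 = 66821
Step 2: Fold carry: (1285 + 1) = 1286
One's complement = ~1286 & 0xFFFF = 64249

64249


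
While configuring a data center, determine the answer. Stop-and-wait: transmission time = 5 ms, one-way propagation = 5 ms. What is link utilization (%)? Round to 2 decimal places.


Given: Ttrans = 5 ms, Tprop = 5 ms
RTT = 2 * Tprop = 2 * 5 = 10 ms
U = Ttrans / (Ttrans + RTT)
U = 5 / (5 + 10)
U = 5 / 15 = 0.333333
U% = 33.33%

33.33


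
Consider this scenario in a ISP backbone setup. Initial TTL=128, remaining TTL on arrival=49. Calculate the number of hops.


Given: initial TTL = 128, received TTL = 49
Hops = initial TTL - received TTL
Hops = 128 - 49 = 79

79


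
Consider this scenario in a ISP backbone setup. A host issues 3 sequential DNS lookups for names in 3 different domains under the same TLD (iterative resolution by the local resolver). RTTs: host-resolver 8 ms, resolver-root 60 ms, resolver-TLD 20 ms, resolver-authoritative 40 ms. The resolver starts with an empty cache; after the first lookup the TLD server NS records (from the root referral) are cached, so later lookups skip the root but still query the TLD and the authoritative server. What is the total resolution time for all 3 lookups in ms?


Lookup 1 (cold cache): local + root + TLD + auth = 8 + 60 + 20 + 40 = 128 ms
Lookups 2..3 (TLD NS cached -> skip root; new domain -> still ask TLD and auth): local + TLD + auth = 8 + 20 + 40 = 68 ms each
Remaining 2 lookups: 2 * 68 = 136 ms
Total = 128 + 136 = 264 ms

264


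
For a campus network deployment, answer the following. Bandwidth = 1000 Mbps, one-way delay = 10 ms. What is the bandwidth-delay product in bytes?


Given: bandwidth = 1000 Mbps, delay = 10 ms
BDP in bits = 1000 * 10^6 * 10 / 1000
BDP in bits = 10000000
BDP in bytes = 10000000 / 8 = 1250000

1250000


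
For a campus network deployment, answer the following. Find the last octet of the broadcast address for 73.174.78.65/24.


Given: IP = 73.174.78.65, prefix = /24
Host bits = 32 - 24 = 8
Network last octet = 65 AND mask = 0
Host part size = 2^8 - 1 = 255
Broadcast last octet = 0 OR 255 = 255

255


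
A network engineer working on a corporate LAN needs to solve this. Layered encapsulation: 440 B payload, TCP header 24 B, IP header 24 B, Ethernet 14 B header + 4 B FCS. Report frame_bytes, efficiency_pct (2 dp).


TCP segment = 440 + 24 = 464 B
IP packet = 464 + 24 = 488 B
Ethernet frame = 488 + 14 + 4 = 506 B
Efficiency = app / frame = 440 / 506 = 0.869565 = 86.9565% -> 86.96% (2 dp)

506, 86.96


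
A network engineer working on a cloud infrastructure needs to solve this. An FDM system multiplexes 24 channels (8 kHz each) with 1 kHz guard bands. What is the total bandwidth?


Given: 24 channels, 8 kHz each, guard = 1 kHz
Channel bandwidth = 24 * 8 = 192 kHz
Guard bands = 23 gaps * 1 kHz = 23 kHz
Total = 192 + 23 = 215 kHz

215


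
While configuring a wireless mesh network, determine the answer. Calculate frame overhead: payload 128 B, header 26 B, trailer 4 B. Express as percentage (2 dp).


Given: payload = 128 B, header = 26 B, trailer = 4 B
Overhead bytes = header + trailer = 26 + 4 = 30
Total frame = payload + overhead = 128 + 30 = 158
Overhead % = 30 / 158 * 100 = 18.9873% -> 18.99% (2 dp)

18.99


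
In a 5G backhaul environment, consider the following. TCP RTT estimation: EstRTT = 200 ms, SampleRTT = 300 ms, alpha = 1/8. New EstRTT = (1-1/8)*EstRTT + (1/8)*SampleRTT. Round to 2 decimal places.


Given: EstRTT = 200 ms, SampleRTT = 300 ms, alpha = 1/8
New EstRTT = (1 - alpha) * EstRTT + alpha * SampleRTT
(7/8) * 200 = 175
(1/8) * 300 = 37.5
New EstRTT = 175 + 37.5 = 212.5 ms -> 212.50 ms (2 dp)

212.50


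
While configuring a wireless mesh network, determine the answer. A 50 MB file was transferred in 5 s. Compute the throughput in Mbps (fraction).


Given: file = 50 MB, time = 5 s
File in Mb = 50 * 8 = 400 Mb
Throughput = 400 / 5 Mbps
Throughput = 80 Mbps

80


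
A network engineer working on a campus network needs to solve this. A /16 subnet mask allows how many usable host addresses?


Given: subnet mask /16
Host bits = 32 - 16 = 16
Total addresses = 2^16 = 65536
Usable hosts = 65536 - 2 (network + broadcast) = 65534

65534


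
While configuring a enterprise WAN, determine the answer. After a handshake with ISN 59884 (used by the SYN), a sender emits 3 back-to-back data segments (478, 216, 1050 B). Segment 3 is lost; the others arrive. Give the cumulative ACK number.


SYN uses sequence number 59884; first data byte = ISN + 1 = 59885.
Segment 1: SEQ = 59885, len = 478 B, covers [59885, 60362]
Segment 2: SEQ = 60363, len = 216 B, covers [60363, 60578]
Segment 3: SEQ = 60579, len = 1050 B, covers [60579, 61628] [LOST]
In-order data received: bytes [59885, 60578] (segments 1..2).
Segment 3 missing -> gap begins at byte 60579.
Cumulative ACK = next expected in-order byte = 59885 + 478 + 216 = 60579

60579


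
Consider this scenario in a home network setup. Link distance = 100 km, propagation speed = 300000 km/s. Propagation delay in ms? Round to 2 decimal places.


Given: distance = 100 km, speed = 300000 km/s
Delay = distance / speed = 100 / 300000 seconds
Delay in ms = 100 * 1000 / 300000
Delay = 0.3333 ms
Rounded to 2 dp = 0.33 ms

0.33


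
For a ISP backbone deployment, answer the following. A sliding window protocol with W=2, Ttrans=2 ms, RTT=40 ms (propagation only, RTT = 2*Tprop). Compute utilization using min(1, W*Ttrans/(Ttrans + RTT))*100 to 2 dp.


Given: W = 2, Ttrans = 2 ms, RTT = 40 ms (= 2 * Tprop, Tprop = 20 ms)
Cycle time = Ttrans + RTT = 2 + 40 = 42 ms (first packet sent until its ACK returns)
W * Ttrans = 2 * 2 = 4 ms of sending per cycle
W * Ttrans / (Ttrans + RTT) = 4 / 42 = 0.095238
U = min(1, 0.095238) = 0.095238
U% = 9.52%

9.52


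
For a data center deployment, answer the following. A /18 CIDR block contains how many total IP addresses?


Given: CIDR prefix /18
Host bits = 32 - 18 = 14
Total addresses = 2^14 = 16384

16384


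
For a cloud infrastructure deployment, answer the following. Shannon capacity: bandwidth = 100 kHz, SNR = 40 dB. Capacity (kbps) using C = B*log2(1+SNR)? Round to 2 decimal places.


Given: B = 100 kHz, SNR = 40 dB
SNR linear = 10^(40/10) = 10000
1 + SNR = 10001
log2(10001) = 13.2878566418
C = 100 * 1000 * 13.2878566418 = 1328785.6642 bps
C = 1328.785664 kbps -> 1328.79 kbps (2 dp)

1328.79


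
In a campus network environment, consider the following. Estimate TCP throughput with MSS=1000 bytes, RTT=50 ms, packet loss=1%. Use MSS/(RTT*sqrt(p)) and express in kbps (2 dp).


Given: MSS = 1000 bytes, RTT = 50 ms, loss = 1%
RTT in seconds = 50 / 1000 = 0.05
Loss rate = 1% = 0.01
sqrt(loss) = sqrt(0.01) = 0.1
Throughput (bytes/s) = 1000 / (0.05 * 0.1) = 200000.0000
Throughput (kbps) = 200000.0000 * 8 / 1000 = 1600.000000 -> 1600.00 kbps (2 dp)

1600.00


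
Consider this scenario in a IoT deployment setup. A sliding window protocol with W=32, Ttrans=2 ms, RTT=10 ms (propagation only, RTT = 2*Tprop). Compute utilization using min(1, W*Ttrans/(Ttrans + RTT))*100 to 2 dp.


Given: W = 32, Ttrans = 2 ms, RTT = 10 ms (= 2 * Tprop, Tprop = 5 ms)
Cycle time = Ttrans + RTT = 2 + 10 = 12 ms (first packet sent until its ACK returns)
W * Ttrans = 32 * 2 = 64 ms of sending per cycle
W * Ttrans / (Ttrans + RTT) = 64 / 12 = 5.333333
U = min(1, 5.333333) = 1.000000
U% = 100.00%

100.00


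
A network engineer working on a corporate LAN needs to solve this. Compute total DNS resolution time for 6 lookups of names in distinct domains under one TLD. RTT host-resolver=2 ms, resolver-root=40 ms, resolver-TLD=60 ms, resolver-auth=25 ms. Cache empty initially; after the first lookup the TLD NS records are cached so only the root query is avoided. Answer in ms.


Lookup 1 (cold cache): local + root + TLD + auth = 2 + 40 + 60 + 25 = 127 ms
Lookups 2..6 (TLD NS cached -> skip root; new domain -> still ask TLD and auth): local + TLD + auth = 2 + 60 + 25 = 87 ms each
Remaining 5 lookups: 5 * 87 = 435 ms
Total = 127 + 435 = 562 ms

562


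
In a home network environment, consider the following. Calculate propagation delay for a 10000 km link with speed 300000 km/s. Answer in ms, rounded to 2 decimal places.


Given: distance = 10000 km, speed = 300000 km/s
Delay = distance / speed = 10000 / 300000 seconds
Delay in ms = 10000 * 1000 / 300000
Delay = 33.3333 ms
Rounded to 2 dp = 33.33 ms

33.33


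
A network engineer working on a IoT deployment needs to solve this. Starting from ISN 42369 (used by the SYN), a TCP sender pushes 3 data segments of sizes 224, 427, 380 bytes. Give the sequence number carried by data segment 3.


The SYN occupies sequence number ISN = 42369, so the first data byte is ISN + 1 = 42370.
SEQ of data segment i = (ISN + 1) + sum of payload sizes of segments 1..i-1.
Segment 1: SEQ = 42370, payload = 224 bytes
Segment 2: SEQ = 42594, payload = 427 bytes
Segment 3: SEQ = 43021, payload = 380 bytes
SEQ of segment 3 = 42370 + 224 + 427 = 43021

43021


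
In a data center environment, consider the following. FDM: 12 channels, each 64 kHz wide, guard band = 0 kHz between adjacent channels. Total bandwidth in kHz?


Given: 12 channels, 64 kHz each, guard = 0 kHz
Channel bandwidth = 12 * 64 = 768 kHz
Guard bands = 11 gaps * 0 kHz = 0 kHz
Total = 768 + 0 = 768 kHz

768


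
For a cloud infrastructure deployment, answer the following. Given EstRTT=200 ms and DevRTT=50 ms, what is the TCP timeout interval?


Given: EstRTT = 200 ms, DevRTT = 50 ms
Timeout = EstRTT + 4 * DevRTT
4 * DevRTT = 4 * 50 = 200
Timeout = 200 + 200 = 400 ms

400


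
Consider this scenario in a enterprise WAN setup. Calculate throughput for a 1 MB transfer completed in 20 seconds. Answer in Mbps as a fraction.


Given: file = 1 MB, time = 20 s
File in Mb = 1 * 8 = 8 Mb
Throughput = 8 / 20 Mbps
Throughput = 2/5 Mbps

2/5


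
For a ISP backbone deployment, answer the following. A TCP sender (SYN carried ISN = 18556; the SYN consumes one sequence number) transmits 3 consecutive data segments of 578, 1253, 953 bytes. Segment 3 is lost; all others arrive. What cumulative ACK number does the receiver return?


SYN uses sequence number 18556; first data byte = ISN + 1 = 18557.
Segment 1: SEQ = 18557, len = 578 B, covers [18557, 19134]
Segment 2: SEQ = 19135, len = 1253 B, covers [19135, 20387]
Segment 3: SEQ = 20388, len = 953 B, covers [20388, 21340] [LOST]
In-order data received: bytes [18557, 20387] (segments 1..2).
Segment 3 missing -> gap begins at byte 20388.
Cumulative ACK = next expected in-order byte = 18557 + 578 + 1253 = 20388

20388


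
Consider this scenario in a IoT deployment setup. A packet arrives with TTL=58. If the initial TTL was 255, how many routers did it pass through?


Given: initial TTL = 255, received TTL = 58
Hops = initial TTL - received TTL
Hops = 255 - 58 = 197

197


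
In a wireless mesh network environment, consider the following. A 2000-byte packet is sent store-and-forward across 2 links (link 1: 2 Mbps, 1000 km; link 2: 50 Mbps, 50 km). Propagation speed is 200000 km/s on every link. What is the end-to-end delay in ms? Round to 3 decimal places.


Packet = 2000 bytes = 16000 bits. Store-and-forward: sum (t_trans + t_prop) per link.
Link 1: t_trans = 16000/(2*10^6) s = 8.0000 ms; t_prop = 1000/200000 s = 5.0000 ms; subtotal = 13.0000 ms
Link 2: t_trans = 16000/(50*10^6) s = 0.3200 ms; t_prop = 50/200000 s = 0.2500 ms; subtotal = 0.5700 ms
End-to-end = 13.0000 + 0.5700 = 13.5700 ms -> 13.570 ms (3 dp)

13.570


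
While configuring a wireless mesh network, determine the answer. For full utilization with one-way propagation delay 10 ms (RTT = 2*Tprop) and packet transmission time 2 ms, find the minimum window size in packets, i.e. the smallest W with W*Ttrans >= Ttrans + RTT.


Given: Ttrans = 2 ms, RTT = 20 ms (= 2 * Tprop, Tprop = 10 ms)
Time until first ACK returns = Ttrans + RTT = 2 + 20 = 22 ms
Need W * Ttrans >= Ttrans + RTT  ->  W >= (Ttrans + RTT) / Ttrans
(Ttrans + RTT) / Ttrans = 22 / 2 = 11
W_min = ceil(11) = 11

11


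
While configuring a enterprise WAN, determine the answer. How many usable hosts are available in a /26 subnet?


Given: subnet mask /26
Host bits = 32 - 26 = 6
Total addresses = 2^6 = 64
Usable hosts = 64 - 2 (network + broadcast) = 62

62


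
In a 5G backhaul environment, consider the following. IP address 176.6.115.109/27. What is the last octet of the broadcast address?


Given: IP = 176.6.115.109, prefix = /27
Host bits = 32 - 27 = 5
Network last octet = 109 AND mask = 96
Host part size = 2^5 - 1 = 31
Broadcast last octet = 96 OR 31 = 127

127


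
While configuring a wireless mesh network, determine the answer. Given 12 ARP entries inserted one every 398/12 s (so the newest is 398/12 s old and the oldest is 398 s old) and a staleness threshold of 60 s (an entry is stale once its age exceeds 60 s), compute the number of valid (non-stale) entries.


Ages are k * 398/12 s for k = 1..12 (spacing = 33.1667 s).
Entry k is valid iff k * 398/12 <= 60 iff k <= 12 * 60 / 398 = 1.8090
n_valid = floor(1.8090) = 1
(n_stale = 12 - 1 = 11)

1


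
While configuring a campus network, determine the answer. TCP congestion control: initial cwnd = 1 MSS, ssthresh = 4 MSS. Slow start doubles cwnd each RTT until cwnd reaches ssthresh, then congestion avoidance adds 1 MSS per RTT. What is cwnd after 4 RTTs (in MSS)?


RTT 0: cwnd = 1 MSS (initial)
RTT 1: cwnd = 2 MSS (slow start, doubled)
RTT 2: cwnd = 4 MSS (slow start, doubled)
RTT 3: cwnd = 5 MSS (congestion avoidance, +1)
RTT 4: cwnd = 6 MSS (congestion avoidance, +1)

6


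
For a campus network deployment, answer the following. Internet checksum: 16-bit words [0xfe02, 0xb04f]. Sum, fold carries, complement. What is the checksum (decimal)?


Given words: [0xfe02, 0xb04f]
Step 1: Sum all words
Raw sum = 65026 + 45135 = 110161
Step 2: Fold carry: (44625 + 1) = 44626
One's complement = ~44626 & 0xFFFF = 20909

20909


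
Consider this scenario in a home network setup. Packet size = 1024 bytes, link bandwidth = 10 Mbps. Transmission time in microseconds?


Given: packet = 1024 bytes, bandwidth = 10 Mbps
Packet in bits = 1024 * 8 = 8192 bits
Bandwidth = 10 * 10^6 = 10000000 bps
Time = 8192 / 10000000 seconds
Time in us = 8192 * 10^6 / 10000000 = 819.2

819.2


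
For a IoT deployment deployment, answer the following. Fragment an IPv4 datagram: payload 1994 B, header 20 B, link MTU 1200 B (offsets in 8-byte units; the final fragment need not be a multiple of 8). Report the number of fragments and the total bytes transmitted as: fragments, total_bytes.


Max data per non-final fragment = floor((MTU - header)/8)*8 = floor((1200 - 20)/8)*8 = floor(1180/8)*8 = 1176 B
Final fragment needs no 8-byte alignment: it can carry up to MTU - header = 1180 B
Non-final fragments needed = ceil((payload - 1180) / 1176) = ceil(814/1176) = ceil(0.6922) = 1
Number of fragments = 1 + 1 = 2
Fragment sizes (data): 1 * 1176 B + 818 B (last, 818 <= 1180 OK)
Total bytes sent = payload + n_frags * header = 1994 + 2*20 = 1994 + 40 = 2034 B

2, 2034


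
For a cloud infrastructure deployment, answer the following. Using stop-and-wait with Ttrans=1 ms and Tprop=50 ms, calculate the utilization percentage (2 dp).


Given: Ttrans = 1 ms, Tprop = 50 ms
RTT = 2 * Tprop = 2 * 50 = 100 ms
U = Ttrans / (Ttrans + RTT)
U = 1 / (1 + 100)
U = 1 / 101 = 0.009901
U% = 0.99%

0.99


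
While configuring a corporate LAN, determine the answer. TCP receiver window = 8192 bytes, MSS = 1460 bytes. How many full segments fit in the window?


Given: RWND = 8192 bytes, MSS = 1460 bytes
Full segments = floor(RWND / MSS)
Full segments = floor(8192 / 1460)
Full segments = floor(5.611) = 5

5


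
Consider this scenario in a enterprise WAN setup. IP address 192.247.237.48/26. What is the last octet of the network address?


Given: IP = 192.247.237.48, prefix = /26
Subnet mask = 255.255.255.192
Last octet of IP: 48
Last octet of mask: 192
Network last octet = 48 AND 192 = 0

0


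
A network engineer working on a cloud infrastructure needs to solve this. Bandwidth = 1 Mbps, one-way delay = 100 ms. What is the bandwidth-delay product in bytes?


Given: bandwidth = 1 Mbps, delay = 100 ms
BDP in bits = 1 * 10^6 * 100 / 1000
BDP in bits = 100000
BDP in bytes = 100000 / 8 = 12500

12500


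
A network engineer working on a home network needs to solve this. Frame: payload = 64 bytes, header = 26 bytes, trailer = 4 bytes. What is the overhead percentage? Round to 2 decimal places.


Given: payload = 64 B, header = 26 B, trailer = 4 B
Overhead bytes = header + trailer = 26 + 4 = 30
Total frame = payload + overhead = 64 + 30 = 94
Overhead % = 30 / 94 * 100 = 31.9149% -> 31.91% (2 dp)

31.91


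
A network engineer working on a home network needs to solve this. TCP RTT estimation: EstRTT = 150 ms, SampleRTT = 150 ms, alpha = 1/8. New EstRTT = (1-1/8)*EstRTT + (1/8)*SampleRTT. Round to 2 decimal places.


Given: EstRTT = 150 ms, SampleRTT = 150 ms, alpha = 1/8
New EstRTT = (1 - alpha) * EstRTT + alpha * SampleRTT
(7/8) * 150 = 131.25
(1/8) * 150 = 18.75
New EstRTT = 131.25 + 18.75 = 150 ms -> 150.00 ms (2 dp)

150.00


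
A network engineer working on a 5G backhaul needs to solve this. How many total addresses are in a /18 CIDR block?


Given: CIDR prefix /18
Host bits = 32 - 18 = 14
Total addresses = 2^14 = 16384

16384


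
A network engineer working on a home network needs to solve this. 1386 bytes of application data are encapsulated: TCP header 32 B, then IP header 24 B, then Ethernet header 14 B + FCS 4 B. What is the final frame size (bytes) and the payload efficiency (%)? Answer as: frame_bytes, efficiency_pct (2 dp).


TCP segment = 1386 + 32 = 1418 B
IP packet = 1418 + 24 = 1442 B
Ethernet frame = 1442 + 14 + 4 = 1460 B
Efficiency = app / frame = 1386 / 1460 = 0.949315 = 94.9315% -> 94.93% (2 dp)

1460, 94.93


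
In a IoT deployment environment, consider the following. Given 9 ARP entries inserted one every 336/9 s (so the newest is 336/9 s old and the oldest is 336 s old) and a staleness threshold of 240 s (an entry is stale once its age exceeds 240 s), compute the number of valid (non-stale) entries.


Ages are k * 336/9 s for k = 1..9 (spacing = 37.3333 s).
Entry k is valid iff k * 336/9 <= 240 iff k <= 9 * 240 / 336 = 6.4286
n_valid = floor(6.4286) = 6
(n_stale = 9 - 6 = 3)

6


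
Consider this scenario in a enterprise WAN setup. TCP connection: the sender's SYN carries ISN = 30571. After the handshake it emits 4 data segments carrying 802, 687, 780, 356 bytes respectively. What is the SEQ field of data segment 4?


The SYN occupies sequence number ISN = 30571, so the first data byte is ISN + 1 = 30572.
SEQ of data segment i = (ISN + 1) + sum of payload sizes of segments 1..i-1.
Segment 1: SEQ = 30572, payload = 802 bytes
Segment 2: SEQ = 31374, payload = 687 bytes
Segment 3: SEQ = 32061, payload = 780 bytes
Segment 4: SEQ = 32841, payload = 356 bytes
SEQ of segment 4 = 30572 + 802 + 687 + 780 = 32841

32841


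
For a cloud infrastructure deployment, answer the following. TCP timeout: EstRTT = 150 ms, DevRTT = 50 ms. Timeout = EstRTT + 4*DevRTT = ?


Given: EstRTT = 150 ms, DevRTT = 50 ms
Timeout = EstRTT + 4 * DevRTT
4 * DevRTT = 4 * 50 = 200
Timeout = 150 + 200 = 350 ms

350


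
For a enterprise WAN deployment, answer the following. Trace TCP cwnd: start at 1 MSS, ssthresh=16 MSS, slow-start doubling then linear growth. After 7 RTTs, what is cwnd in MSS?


RTT 0: cwnd = 1 MSS (initial)
RTT 1: cwnd = 2 MSS (slow start, doubled)
RTT 2: cwnd = 4 MSS (slow start, doubled)
RTT 3: cwnd = 8 MSS (slow start, doubled)
RTT 4: cwnd = 16 MSS (slow start, doubled)
RTT 5: cwnd = 17 MSS (congestion avoidance, +1)
RTT 6: cwnd = 18 MSS (congestion avoidance, +1)
RTT 7: cwnd = 19 MSS (congestion avoidance, +1)

19


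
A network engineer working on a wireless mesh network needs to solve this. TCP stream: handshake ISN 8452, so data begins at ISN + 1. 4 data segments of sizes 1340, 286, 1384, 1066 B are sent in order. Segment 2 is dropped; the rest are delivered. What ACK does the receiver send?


SYN uses sequence number 8452; first data byte = ISN + 1 = 8453.
Segment 1: SEQ = 8453, len = 1340 B, covers [8453, 9792]
Segment 2: SEQ = 9793, len = 286 B, covers [9793, 10078] [LOST]
Segment 3: SEQ = 10079, len = 1384 B, covers [10079, 11462]
Segment 4: SEQ = 11463, len = 1066 B, covers [11463, 12528]
In-order data received: bytes [8453, 9792] (segments 1..1).
Segment 2 missing -> gap begins at byte 9793; later segments buffered out of order.
Cumulative ACK = next expected in-order byte = 8453 + 1340 = 9793

9793


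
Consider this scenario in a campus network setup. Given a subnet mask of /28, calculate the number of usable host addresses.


Given: subnet mask /28
Host bits = 32 - 28 = 4
Total addresses = 2^4 = 16
Usable hosts = 16 - 2 (network + broadcast) = 14

14


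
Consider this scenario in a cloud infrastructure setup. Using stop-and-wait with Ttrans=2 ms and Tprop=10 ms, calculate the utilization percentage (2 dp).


Given: Ttrans = 2 ms, Tprop = 10 ms
RTT = 2 * Tprop = 2 * 10 = 20 ms
U = Ttrans / (Ttrans + RTT)
U = 2 / (2 + 20)
U = 2 / 22 = 0.090909
U% = 9.09%

9.09


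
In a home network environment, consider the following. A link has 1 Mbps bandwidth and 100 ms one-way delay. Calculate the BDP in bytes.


Given: bandwidth = 1 Mbps, delay = 100 ms
BDP in bits = 1 * 10^6 * 100 / 1000
BDP in bits = 100000
BDP in bytes = 100000 / 8 = 12500

12500


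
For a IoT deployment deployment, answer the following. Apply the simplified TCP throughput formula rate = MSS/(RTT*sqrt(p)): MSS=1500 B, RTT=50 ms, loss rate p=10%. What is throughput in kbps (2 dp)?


Given: MSS = 1500 bytes, RTT = 50 ms, loss = 10%
RTT in seconds = 50 / 1000 = 0.05
Loss rate = 10% = 0.1
sqrt(loss) = sqrt(0.1) = 0.316227766017
Throughput (bytes/s) = 1500 / (0.05 * 0.316227766017) = 94868.3298
Throughput (kbps) = 94868.3298 * 8 / 1000 = 758.946638 -> 758.95 kbps (2 dp)

758.95


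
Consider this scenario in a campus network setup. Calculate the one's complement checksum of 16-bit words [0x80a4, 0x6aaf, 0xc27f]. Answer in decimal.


Given words: [0x80a4, 0x6aaf, 0xc27f]
Step 1: Sum all words
Raw sum = 32932 + 27311 + 49791 = 110034
Step 2: Fold carry: (44498 + 1) = 44499
One's complement = ~44499 & 0xFFFF = 21036

21036


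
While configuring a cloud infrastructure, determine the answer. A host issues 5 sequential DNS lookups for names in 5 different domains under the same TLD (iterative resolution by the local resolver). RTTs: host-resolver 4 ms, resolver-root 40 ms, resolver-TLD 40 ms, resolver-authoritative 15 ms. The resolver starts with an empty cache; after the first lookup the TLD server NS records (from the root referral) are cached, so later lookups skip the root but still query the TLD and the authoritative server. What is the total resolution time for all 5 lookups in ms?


Lookup 1 (cold cache): local + root + TLD + auth = 4 + 40 + 40 + 15 = 99 ms
Lookups 2..5 (TLD NS cached -> skip root; new domain -> still ask TLD and auth): local + TLD + auth = 4 + 40 + 15 = 59 ms each
Remaining 4 lookups: 4 * 59 = 236 ms
Total = 99 + 236 = 335 ms

335


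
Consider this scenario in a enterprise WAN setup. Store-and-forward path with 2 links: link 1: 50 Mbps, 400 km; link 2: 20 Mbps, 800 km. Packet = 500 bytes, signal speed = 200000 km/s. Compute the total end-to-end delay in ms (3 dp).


Packet = 500 bytes = 4000 bits. Store-and-forward: sum (t_trans + t_prop) per link.
Link 1: t_trans = 4000/(50*10^6) s = 0.0800 ms; t_prop = 400/200000 s = 2.0000 ms; subtotal = 2.0800 ms
Link 2: t_trans = 4000/(20*10^6) s = 0.2000 ms; t_prop = 800/200000 s = 4.0000 ms; subtotal = 4.2000 ms
End-to-end = 2.0800 + 4.2000 = 6.2800 ms -> 6.280 ms (3 dp)

6.280


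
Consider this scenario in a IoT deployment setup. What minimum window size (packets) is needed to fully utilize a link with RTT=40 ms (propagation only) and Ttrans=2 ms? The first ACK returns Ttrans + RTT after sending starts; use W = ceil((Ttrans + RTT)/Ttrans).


Given: Ttrans = 2 ms, RTT = 40 ms (= 2 * Tprop, Tprop = 20 ms)
Time until first ACK returns = Ttrans + RTT = 2 + 40 = 42 ms
Need W * Ttrans >= Ttrans + RTT  ->  W >= (Ttrans + RTT) / Ttrans
(Ttrans + RTT) / Ttrans = 42 / 2 = 21
W_min = ceil(21) = 21

21


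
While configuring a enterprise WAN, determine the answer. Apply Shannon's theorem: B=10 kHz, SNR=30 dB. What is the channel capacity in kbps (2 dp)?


Given: B = 10 kHz, SNR = 30 dB
SNR linear = 10^(30/10) = 1000
1 + SNR = 1001
log2(1001) = 9.9672262588
C = 10 * 1000 * 9.9672262588 = 99672.2626 bps
C = 99.672263 kbps -> 99.67 kbps (2 dp)

99.67


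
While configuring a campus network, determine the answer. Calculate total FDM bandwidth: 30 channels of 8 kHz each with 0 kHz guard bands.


Given: 30 channels, 8 kHz each, guard = 0 kHz
Channel bandwidth = 30 * 8 = 240 kHz
Guard bands = 29 gaps * 0 kHz = 0 kHz
Total = 240 + 0 = 240 kHz

240


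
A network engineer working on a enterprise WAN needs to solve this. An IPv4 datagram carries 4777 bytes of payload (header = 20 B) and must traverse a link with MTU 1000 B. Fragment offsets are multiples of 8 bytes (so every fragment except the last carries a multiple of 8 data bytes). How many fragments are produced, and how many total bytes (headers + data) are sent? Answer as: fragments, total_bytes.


Max data per non-final fragment = floor((MTU - header)/8)*8 = floor((1000 - 20)/8)*8 = floor(980/8)*8 = 976 B
Final fragment needs no 8-byte alignment: it can carry up to MTU - header = 980 B
Non-final fragments needed = ceil((payload - 980) / 976) = ceil(3797/976) = ceil(3.8904) = 4
Number of fragments = 4 + 1 = 5
Fragment sizes (data): 4 * 976 B + 873 B (last, 873 <= 980 OK)
Total bytes sent = payload + n_frags * header = 4777 + 5*20 = 4777 + 100 = 4877 B

5, 4877


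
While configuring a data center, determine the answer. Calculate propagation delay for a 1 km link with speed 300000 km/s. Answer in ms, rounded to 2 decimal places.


Given: distance = 1 km, speed = 300000 km/s
Delay = distance / speed = 1 / 300000 seconds
Delay in ms = 1 * 1000 / 300000
Delay = 0.0033 ms
Rounded to 2 dp = 0.00 ms

0.00


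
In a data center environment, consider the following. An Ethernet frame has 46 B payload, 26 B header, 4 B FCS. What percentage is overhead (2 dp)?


Given: payload = 46 B, header = 26 B, trailer = 4 B
Overhead bytes = header + trailer = 26 + 4 = 30
Total frame = payload + overhead = 46 + 30 = 76
Overhead % = 30 / 76 * 100 = 39.4737% -> 39.47% (2 dp)

39.47


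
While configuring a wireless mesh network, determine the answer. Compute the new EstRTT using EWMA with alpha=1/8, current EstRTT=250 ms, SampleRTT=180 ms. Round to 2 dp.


Given: EstRTT = 250 ms, SampleRTT = 180 ms, alpha = 1/8
New EstRTT = (1 - alpha) * EstRTT + alpha * SampleRTT
(7/8) * 250 = 218.75
(1/8) * 180 = 22.5
New EstRTT = 218.75 + 22.5 = 241.25 ms -> 241.25 ms (2 dp)

241.25


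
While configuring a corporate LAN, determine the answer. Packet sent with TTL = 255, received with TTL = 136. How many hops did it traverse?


Given: initial TTL = 255, received TTL = 136
Hops = initial TTL - received TTL
Hops = 255 - 136 = 119

119


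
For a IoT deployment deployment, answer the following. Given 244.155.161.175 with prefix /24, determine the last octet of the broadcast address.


Given: IP = 244.155.161.175, prefix = /24
Host bits = 32 - 24 = 8
Network last octet = 175 AND mask = 0
Host part size = 2^8 - 1 = 255
Broadcast last octet = 0 OR 255 = 255

255


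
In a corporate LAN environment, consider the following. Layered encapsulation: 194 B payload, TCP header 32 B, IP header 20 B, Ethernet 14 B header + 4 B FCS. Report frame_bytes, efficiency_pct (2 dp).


TCP segment = 194 + 32 = 226 B
IP packet = 226 + 20 = 246 B
Ethernet frame = 246 + 14 + 4 = 264 B
Efficiency = app / frame = 194 / 264 = 0.734848 = 73.4848% -> 73.48% (2 dp)

264, 73.48


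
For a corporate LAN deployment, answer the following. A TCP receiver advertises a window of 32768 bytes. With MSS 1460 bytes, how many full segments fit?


Given: RWND = 32768 bytes, MSS = 1460 bytes
Full segments = floor(RWND / MSS)
Full segments = floor(32768 / 1460)
Full segments = floor(22.4438) = 22

22


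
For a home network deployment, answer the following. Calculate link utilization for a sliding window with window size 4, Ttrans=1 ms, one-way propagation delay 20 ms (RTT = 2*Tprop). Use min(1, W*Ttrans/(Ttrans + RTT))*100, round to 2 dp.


Given: W = 4, Ttrans = 1 ms, RTT = 40 ms (= 2 * Tprop, Tprop = 20 ms)
Cycle time = Ttrans + RTT = 1 + 40 = 41 ms (first packet sent until its ACK returns)
W * Ttrans = 4 * 1 = 4 ms of sending per cycle
W * Ttrans / (Ttrans + RTT) = 4 / 41 = 0.097561
U = min(1, 0.097561) = 0.097561
U% = 9.76%

9.76


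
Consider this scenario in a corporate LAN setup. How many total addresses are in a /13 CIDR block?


Given: CIDR prefix /13
Host bits = 32 - 13 = 19
Total addresses = 2^19 = 524288

524288


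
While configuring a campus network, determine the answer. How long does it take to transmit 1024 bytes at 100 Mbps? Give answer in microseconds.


Given: packet = 1024 bytes, bandwidth = 100 Mbps
Packet in bits = 1024 * 8 = 8192 bits
Bandwidth = 100 * 10^6 = 100000000 bps
Time = 8192 / 100000000 seconds
Time in us = 8192 * 10^6 / 100000000 = 81.92

81.92


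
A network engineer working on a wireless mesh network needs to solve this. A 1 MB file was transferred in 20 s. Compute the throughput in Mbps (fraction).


Given: file = 1 MB, time = 20 s
File in Mb = 1 * 8 = 8 Mb
Throughput = 8 / 20 Mbps
Throughput = 2/5 Mbps

2/5


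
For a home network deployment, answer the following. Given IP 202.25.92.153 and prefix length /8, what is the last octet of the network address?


Given: IP = 202.25.92.153, prefix = /8
Subnet mask = 255.0.0.0
Last octet of IP: 153
Last octet of mask: 0
Network last octet = 153 AND 0 = 0

0


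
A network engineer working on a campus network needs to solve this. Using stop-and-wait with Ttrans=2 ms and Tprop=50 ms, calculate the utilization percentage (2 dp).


Given: Ttrans = 2 ms, Tprop = 50 ms
RTT = 2 * Tprop = 2 * 50 = 100 ms
U = Ttrans / (Ttrans + RTT)
U = 2 / (2 + 100)
U = 2 / 102 = 0.019608
U% = 1.96%

1.96


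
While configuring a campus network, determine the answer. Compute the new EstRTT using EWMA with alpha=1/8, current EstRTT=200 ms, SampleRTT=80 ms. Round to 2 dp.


Given: EstRTT = 200 ms, SampleRTT = 80 ms, alpha = 1/8
New EstRTT = (1 - alpha) * EstRTT + alpha * SampleRTT
(7/8) * 200 = 175
(1/8) * 80 = 10
New EstRTT = 175 + 10 = 185 ms -> 185.00 ms (2 dp)

185.00


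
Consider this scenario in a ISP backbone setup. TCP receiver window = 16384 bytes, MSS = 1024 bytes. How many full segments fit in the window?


Given: RWND = 16384 bytes, MSS = 1024 bytes
Full segments = floor(RWND / MSS)
Full segments = floor(16384 / 1024)
Full segments = floor(16.0) = 16

16


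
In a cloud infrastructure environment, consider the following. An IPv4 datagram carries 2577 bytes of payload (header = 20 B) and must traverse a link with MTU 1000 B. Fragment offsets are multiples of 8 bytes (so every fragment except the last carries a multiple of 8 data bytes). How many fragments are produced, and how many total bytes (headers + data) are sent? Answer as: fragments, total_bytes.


Max data per non-final fragment = floor((MTU - header)/8)*8 = floor((1000 - 20)/8)*8 = floor(980/8)*8 = 976 B
Final fragment needs no 8-byte alignment: it can carry up to MTU - header = 980 B
Non-final fragments needed = ceil((payload - 980) / 976) = ceil(1597/976) = ceil(1.6363) = 2
Number of fragments = 2 + 1 = 3
Fragment sizes (data): 2 * 976 B + 625 B (last, 625 <= 980 OK)
Total bytes sent = payload + n_frags * header = 2577 + 3*20 = 2577 + 60 = 2637 B

3, 2637


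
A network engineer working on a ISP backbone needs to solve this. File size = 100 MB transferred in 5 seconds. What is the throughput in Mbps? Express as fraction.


Given: file = 100 MB, time = 5 s
File in Mb = 100 * 8 = 800 Mb
Throughput = 800 / 5 Mbps
Throughput = 160 Mbps

160


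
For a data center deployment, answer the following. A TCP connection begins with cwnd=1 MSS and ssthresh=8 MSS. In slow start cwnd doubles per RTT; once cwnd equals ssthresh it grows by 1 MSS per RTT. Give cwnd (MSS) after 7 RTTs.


RTT 0: cwnd = 1 MSS (initial)
RTT 1: cwnd = 2 MSS (slow start, doubled)
RTT 2: cwnd = 4 MSS (slow start, doubled)
RTT 3: cwnd = 8 MSS (slow start, doubled)
RTT 4: cwnd = 9 MSS (congestion avoidance, +1)
RTT 5: cwnd = 10 MSS (congestion avoidance, +1)
RTT 6: cwnd = 11 MSS (congestion avoidance, +1)
RTT 7: cwnd = 12 MSS (congestion avoidance, +1)

12


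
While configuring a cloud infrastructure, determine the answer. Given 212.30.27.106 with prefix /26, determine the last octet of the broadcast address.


Given: IP = 212.30.27.106, prefix = /26
Host bits = 32 - 26 = 6
Network last octet = 106 AND mask = 64
Host part size = 2^6 - 1 = 63
Broadcast last octet = 64 OR 63 = 127

127


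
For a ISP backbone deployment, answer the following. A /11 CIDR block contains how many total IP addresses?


Given: CIDR prefix /11
Host bits = 32 - 11 = 21
Total addresses = 2^21 = 2097152

2097152
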